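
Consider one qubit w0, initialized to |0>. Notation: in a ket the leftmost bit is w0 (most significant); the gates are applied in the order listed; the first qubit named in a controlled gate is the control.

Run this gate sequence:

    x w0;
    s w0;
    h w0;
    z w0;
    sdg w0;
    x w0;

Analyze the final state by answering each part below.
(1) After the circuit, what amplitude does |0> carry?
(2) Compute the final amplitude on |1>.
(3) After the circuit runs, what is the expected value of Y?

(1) The amplitude on |0> is sqrt(2)/2.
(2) The final state's coefficient on |1> equals sqrt(2)*I/2.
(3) The observable Y averages to 1.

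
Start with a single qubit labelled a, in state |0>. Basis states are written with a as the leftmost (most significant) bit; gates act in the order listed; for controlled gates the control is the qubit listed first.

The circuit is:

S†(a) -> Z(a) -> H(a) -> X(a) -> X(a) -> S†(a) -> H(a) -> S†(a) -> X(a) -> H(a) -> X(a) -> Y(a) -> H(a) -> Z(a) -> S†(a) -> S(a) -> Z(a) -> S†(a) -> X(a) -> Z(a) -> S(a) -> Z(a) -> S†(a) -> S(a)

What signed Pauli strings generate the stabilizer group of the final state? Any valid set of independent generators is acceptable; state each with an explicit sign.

The stabilizer group can be generated by -X, among other valid generating sets.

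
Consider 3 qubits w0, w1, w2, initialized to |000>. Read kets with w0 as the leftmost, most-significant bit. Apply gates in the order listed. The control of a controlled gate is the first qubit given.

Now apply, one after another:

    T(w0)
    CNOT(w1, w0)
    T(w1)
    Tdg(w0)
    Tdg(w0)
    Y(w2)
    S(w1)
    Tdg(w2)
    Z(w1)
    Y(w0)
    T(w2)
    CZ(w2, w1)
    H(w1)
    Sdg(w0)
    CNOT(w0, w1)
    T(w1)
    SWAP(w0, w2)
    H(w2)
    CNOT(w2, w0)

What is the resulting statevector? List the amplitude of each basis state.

After the circuit, the state carries amplitude 0 on |000>, -I/2 on |001>, 0 on |010>, -exp(3*I*pi/4)/2 on |011>, I/2 on |100>, 0 on |101>, exp(3*I*pi/4)/2 on |110>, 0 on |111>.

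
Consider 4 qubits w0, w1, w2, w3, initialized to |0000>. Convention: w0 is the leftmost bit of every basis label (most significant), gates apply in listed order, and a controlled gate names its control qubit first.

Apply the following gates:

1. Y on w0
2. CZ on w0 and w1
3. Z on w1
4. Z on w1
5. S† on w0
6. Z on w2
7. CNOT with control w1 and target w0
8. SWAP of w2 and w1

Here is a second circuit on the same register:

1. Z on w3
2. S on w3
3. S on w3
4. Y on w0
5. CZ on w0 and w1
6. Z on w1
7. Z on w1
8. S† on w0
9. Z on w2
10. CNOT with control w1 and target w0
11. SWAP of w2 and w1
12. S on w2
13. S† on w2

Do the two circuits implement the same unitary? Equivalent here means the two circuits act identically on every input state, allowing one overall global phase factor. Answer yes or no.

Yes: on every input state the two circuits agree up to one overall phase factor.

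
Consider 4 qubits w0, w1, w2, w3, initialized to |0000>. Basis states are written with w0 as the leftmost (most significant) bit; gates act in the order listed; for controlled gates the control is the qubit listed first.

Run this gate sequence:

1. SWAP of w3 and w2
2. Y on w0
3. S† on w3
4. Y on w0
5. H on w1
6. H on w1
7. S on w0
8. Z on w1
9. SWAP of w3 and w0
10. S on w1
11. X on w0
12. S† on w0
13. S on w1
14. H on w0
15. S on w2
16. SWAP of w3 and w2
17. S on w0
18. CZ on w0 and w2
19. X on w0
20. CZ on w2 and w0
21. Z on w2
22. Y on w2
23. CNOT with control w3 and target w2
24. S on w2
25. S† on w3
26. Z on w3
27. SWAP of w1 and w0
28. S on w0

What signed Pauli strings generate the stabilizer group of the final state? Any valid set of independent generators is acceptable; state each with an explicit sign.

The final state is stabilized by the group generated by +IYII, +ZIII, -IIZI, +IIIZ; other independent generating sets are equally valid. Key observation: the block from step 5 through step 6 cancels to the identity and can be dropped.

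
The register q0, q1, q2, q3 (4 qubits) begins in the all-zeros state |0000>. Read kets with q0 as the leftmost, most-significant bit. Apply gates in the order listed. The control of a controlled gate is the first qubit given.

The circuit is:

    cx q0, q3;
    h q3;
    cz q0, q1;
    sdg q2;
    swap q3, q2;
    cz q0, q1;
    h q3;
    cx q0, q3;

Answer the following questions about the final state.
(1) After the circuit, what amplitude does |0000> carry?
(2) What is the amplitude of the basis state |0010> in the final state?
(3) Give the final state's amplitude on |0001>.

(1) The final state's coefficient on |0000> equals 1/2.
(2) The amplitude on |0010> is 1/2.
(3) The final state's coefficient on |0001> equals 1/2.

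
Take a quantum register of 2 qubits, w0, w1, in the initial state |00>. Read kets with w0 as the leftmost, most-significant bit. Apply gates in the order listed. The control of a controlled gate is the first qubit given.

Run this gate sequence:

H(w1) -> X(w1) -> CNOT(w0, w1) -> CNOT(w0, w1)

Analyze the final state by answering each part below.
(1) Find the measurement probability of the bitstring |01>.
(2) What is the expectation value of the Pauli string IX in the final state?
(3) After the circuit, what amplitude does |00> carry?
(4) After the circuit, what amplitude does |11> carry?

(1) The probability of measuring |01> is 1/2. Key observation: steps 3-4 multiply out to the identity, so the circuit reduces to the remaining gates.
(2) The observable IX averages to 1.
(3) The final state's coefficient on |00> equals sqrt(2)/2.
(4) The final state's coefficient on |11> equals 0.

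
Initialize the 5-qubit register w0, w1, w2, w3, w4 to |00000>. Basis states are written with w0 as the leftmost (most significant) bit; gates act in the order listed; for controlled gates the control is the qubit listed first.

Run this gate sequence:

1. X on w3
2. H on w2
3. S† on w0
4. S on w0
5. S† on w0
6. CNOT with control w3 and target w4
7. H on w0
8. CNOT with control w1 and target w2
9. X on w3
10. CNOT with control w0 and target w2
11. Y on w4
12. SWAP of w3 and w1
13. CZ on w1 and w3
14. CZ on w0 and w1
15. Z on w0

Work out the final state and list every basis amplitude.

The resulting statevector has amplitude -I/2 on |00000>, -I/2 on |00100>, I/2 on |10000>, I/2 on |10100>, and 0 on every other basis state.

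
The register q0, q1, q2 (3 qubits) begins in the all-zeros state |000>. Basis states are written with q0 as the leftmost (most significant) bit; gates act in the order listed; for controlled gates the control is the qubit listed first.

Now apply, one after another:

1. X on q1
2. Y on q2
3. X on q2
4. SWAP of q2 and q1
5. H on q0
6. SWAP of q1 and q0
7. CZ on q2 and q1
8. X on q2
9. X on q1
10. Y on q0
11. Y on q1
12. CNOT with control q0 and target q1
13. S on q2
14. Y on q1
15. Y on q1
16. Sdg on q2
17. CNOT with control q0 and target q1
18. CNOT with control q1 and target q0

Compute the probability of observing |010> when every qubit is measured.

Outcome |010> occurs with probability 1/2. Key observation: the block from step 12 through step 17 cancels to the identity and can be dropped.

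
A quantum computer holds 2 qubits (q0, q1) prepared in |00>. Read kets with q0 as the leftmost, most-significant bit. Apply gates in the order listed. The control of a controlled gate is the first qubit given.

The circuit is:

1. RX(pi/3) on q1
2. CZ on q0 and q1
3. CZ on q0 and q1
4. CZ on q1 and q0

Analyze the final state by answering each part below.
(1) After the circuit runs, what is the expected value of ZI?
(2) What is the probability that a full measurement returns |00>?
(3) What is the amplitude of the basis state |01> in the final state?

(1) In the final state, ZI has expectation 1. Key observation: steps 2-3 multiply out to the identity, so the circuit reduces to the remaining gates.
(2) The probability of measuring |00> is 3/4.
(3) |01> carries amplitude -I/2 in the final state.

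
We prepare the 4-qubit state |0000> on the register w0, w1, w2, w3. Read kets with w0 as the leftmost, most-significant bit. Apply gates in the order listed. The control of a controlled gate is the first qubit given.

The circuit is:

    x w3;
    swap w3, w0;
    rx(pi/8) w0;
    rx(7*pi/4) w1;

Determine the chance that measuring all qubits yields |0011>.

The probability of measuring |0011> is 0.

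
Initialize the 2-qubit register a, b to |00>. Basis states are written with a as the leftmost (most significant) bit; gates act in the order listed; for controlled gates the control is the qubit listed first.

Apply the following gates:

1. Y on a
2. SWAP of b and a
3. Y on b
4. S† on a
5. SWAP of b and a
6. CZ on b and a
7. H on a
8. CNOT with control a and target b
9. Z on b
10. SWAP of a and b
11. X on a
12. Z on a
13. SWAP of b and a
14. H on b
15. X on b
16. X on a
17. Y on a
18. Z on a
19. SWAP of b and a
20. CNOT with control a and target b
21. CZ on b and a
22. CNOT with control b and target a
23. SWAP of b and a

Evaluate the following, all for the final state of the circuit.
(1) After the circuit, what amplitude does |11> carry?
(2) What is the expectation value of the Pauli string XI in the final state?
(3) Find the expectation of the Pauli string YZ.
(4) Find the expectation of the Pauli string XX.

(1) The final state's coefficient on |11> equals I/2.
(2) The observable XI averages to 1.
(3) The expectation value of YZ is 0.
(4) The observable XX averages to -1.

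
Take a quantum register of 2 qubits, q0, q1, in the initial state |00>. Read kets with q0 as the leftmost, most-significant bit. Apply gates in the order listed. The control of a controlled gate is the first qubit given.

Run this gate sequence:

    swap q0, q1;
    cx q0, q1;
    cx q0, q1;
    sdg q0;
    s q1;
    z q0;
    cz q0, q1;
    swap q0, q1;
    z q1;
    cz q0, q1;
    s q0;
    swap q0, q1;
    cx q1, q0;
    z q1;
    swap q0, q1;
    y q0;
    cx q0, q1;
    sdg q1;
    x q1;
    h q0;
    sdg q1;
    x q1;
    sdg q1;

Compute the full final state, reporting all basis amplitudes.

The resulting statevector has amplitude 0 on |00>, -sqrt(2)*I/2 on |01>, 0 on |10>, sqrt(2)*I/2 on |11>.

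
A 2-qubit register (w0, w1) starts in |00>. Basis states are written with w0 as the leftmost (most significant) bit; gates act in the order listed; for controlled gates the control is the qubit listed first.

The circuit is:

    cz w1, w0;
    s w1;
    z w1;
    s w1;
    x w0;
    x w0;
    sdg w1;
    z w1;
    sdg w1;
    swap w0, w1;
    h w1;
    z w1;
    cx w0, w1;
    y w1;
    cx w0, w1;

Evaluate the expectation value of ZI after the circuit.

The observable ZI averages to 1. Key observation: the block from step 2 through step 9 cancels to the identity and can be dropped.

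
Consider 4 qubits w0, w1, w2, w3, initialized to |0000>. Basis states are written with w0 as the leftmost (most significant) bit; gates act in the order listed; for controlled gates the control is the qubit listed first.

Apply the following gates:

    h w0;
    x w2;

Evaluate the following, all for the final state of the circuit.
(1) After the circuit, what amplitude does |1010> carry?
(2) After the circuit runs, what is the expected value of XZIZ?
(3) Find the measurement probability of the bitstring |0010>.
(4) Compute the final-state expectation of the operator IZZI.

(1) The amplitude on |1010> is sqrt(2)/2.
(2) The observable XZIZ averages to 1.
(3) The probability of measuring |0010> is 1/2.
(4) In the final state, IZZI has expectation -1.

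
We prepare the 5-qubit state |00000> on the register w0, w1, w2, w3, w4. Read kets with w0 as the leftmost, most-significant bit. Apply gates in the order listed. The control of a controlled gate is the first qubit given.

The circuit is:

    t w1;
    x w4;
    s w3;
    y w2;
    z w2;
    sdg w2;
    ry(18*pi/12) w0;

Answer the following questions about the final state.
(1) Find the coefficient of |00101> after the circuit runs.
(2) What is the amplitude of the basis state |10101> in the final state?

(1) The final state's coefficient on |00101> equals sqrt(2)/2.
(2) The final state's coefficient on |10101> equals -sqrt(2)/2.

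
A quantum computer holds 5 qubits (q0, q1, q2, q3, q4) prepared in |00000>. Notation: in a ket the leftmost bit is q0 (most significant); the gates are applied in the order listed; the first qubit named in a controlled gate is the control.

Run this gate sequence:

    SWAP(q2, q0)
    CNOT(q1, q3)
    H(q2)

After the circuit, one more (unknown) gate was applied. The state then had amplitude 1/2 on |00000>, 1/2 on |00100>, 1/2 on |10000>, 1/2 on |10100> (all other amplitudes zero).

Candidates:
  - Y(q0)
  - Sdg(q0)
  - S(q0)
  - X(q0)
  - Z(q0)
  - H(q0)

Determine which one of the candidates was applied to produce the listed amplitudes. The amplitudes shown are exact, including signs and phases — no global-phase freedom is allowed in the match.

The applied gate was H(q0).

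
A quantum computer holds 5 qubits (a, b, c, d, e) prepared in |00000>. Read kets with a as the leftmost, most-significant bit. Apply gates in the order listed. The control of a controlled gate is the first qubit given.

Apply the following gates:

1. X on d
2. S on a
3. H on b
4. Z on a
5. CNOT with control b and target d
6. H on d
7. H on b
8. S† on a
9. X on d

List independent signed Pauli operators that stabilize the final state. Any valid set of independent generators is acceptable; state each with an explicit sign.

The stabilizer group can be generated by -IXIXI, +ZIIII, -IZIZI, +IIZII, +IIIIZ, among other valid generating sets.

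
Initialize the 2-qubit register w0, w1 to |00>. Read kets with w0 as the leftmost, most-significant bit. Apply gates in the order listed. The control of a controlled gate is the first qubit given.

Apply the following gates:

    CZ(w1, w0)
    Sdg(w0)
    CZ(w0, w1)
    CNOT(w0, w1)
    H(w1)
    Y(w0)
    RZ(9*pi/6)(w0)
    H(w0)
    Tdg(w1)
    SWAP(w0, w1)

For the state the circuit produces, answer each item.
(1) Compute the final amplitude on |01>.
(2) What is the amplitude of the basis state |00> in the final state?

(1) |01> carries amplitude exp(I*pi/4)/2 in the final state.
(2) The final state's coefficient on |00> equals -exp(I*pi/4)/2.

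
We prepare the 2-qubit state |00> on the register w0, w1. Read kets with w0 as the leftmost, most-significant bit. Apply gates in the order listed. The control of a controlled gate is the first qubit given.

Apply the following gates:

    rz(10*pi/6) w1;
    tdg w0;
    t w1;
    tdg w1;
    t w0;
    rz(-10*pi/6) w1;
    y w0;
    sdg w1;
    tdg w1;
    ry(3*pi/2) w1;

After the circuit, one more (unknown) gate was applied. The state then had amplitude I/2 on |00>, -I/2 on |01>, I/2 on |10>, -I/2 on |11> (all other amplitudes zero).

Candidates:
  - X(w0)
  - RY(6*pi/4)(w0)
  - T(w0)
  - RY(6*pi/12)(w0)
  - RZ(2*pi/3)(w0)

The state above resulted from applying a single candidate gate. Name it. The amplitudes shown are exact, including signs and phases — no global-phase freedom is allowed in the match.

The unique candidate consistent with the amplitudes is RY(6*pi/4)(w0). Key observation: the block from step 1 through step 6 cancels to the identity and can be dropped.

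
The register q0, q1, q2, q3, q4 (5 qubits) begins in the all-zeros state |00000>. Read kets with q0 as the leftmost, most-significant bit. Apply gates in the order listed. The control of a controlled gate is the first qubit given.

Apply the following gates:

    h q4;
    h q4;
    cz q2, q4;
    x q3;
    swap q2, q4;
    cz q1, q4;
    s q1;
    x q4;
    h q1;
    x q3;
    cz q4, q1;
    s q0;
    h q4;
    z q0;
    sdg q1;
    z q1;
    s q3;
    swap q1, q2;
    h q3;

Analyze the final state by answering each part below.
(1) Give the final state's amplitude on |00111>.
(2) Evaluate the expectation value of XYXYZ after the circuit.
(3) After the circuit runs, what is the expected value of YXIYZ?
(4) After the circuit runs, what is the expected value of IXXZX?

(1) The final state's coefficient on |00111> equals sqrt(2)*I/4.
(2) The expectation value of XYXYZ is 0.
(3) The expectation value of YXIYZ is 0.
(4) The expectation value of IXXZX is 0.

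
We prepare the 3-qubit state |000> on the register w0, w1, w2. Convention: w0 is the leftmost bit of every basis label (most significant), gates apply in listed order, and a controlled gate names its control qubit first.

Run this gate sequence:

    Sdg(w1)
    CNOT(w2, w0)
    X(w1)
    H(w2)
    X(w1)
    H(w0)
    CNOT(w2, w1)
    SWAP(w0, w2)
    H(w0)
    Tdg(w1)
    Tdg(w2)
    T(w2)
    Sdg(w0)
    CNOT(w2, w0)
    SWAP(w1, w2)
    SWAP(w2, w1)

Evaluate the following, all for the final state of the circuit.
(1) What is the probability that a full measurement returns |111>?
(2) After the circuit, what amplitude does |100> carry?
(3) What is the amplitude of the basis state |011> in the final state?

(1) Outcome |111> occurs with probability 1/8.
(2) The amplitude on |100> is -sqrt(2)*I/4.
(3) The final state's coefficient on |011> equals sqrt(2)*exp(I*pi/4)/4.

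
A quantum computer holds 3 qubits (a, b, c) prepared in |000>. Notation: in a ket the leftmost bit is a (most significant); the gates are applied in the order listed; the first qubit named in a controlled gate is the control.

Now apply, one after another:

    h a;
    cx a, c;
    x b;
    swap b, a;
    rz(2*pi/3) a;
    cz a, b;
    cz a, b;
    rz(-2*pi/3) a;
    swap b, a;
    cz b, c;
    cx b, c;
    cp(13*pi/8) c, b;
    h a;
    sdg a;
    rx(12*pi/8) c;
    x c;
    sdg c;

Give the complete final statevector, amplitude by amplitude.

After the circuit, the state carries amplitude 0 on |000>, 0 on |001>, sqrt(2)*(exp(5*I*pi/8) + I)/4 on |010>, sqrt(2)*(-I + exp(5*I*pi/8))/4 on |011>, 0 on |100>, 0 on |101>, sqrt(2)*(-1 + exp(I*pi/8))/4 on |110>, sqrt(2)*(1 + exp(I*pi/8))/4 on |111>.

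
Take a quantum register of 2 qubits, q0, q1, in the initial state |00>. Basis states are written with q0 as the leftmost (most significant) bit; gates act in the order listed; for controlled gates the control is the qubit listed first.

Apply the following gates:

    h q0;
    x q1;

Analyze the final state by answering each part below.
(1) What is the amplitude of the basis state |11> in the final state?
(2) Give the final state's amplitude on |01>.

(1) |11> carries amplitude sqrt(2)/2 in the final state.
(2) The amplitude on |01> is sqrt(2)/2.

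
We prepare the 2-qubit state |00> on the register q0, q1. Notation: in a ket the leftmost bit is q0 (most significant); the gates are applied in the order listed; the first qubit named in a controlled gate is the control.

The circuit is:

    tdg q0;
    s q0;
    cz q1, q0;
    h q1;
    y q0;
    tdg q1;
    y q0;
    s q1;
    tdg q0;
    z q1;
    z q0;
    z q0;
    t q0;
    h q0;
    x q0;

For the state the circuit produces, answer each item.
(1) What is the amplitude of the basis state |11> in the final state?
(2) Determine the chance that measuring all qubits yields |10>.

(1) |11> carries amplitude -exp(I*pi/4)/2 in the final state.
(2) The probability of measuring |10> is 1/4.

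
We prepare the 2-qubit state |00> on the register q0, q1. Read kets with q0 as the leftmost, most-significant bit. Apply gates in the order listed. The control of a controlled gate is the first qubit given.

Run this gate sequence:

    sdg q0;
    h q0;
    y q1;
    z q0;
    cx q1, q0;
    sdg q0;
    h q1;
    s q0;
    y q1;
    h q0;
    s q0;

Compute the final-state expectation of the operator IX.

In the final state, IX has expectation 1.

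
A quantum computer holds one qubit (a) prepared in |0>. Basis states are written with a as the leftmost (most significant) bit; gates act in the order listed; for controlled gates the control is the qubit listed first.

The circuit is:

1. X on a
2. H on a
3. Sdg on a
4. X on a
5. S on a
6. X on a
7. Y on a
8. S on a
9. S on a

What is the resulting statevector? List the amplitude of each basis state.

The resulting statevector has amplitude sqrt(2)/2 on |0>, sqrt(2)/2 on |1>.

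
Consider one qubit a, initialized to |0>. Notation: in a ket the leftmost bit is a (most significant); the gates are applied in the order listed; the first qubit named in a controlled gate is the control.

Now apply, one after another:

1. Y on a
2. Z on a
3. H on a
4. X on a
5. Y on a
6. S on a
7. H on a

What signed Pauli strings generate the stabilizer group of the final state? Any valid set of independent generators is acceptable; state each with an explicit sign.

The stabilizer group can be generated by -Y, among other valid generating sets.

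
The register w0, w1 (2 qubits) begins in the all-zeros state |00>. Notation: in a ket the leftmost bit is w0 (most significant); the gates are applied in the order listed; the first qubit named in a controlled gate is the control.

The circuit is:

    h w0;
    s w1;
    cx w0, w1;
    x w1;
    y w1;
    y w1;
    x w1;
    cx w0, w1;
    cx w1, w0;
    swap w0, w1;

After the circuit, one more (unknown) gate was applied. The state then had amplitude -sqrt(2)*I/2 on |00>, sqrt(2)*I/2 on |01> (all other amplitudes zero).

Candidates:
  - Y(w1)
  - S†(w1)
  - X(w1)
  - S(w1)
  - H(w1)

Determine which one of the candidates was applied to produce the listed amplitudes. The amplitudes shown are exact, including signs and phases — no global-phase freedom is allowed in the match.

The unique candidate consistent with the amplitudes is Y(w1). Key observation: the block from step 3 through step 8 cancels to the identity and can be dropped.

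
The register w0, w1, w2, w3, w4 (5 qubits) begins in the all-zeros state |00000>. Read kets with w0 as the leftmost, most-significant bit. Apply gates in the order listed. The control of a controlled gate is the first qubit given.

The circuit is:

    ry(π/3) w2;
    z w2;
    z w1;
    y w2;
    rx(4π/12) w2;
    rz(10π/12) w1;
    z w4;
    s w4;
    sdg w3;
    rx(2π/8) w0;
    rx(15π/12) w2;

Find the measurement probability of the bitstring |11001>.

A full measurement returns |11001> with probability 0.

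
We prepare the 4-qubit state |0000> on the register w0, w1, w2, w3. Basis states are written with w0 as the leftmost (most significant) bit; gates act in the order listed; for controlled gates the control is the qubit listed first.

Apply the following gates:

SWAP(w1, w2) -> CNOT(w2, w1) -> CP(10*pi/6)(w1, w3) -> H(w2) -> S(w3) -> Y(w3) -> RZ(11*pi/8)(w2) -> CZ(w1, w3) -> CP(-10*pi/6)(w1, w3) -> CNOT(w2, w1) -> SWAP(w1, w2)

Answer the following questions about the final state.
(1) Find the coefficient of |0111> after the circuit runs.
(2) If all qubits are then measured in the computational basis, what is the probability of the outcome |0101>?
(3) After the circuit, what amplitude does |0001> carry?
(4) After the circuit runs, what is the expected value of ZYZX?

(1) The amplitude on |0111> is -sqrt(2)*exp(3*I*pi/16)/2.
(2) The probability of measuring |0101> is 0.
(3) The final state's coefficient on |0001> equals -sqrt(2)*exp(13*I*pi/16)/2.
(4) The expectation value of ZYZX is 0.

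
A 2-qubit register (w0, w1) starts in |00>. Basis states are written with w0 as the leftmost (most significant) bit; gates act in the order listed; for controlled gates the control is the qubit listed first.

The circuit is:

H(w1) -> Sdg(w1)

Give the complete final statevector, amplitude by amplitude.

The resulting statevector has amplitude sqrt(2)/2 on |00>, -sqrt(2)*I/2 on |01>, 0 on |10>, 0 on |11>.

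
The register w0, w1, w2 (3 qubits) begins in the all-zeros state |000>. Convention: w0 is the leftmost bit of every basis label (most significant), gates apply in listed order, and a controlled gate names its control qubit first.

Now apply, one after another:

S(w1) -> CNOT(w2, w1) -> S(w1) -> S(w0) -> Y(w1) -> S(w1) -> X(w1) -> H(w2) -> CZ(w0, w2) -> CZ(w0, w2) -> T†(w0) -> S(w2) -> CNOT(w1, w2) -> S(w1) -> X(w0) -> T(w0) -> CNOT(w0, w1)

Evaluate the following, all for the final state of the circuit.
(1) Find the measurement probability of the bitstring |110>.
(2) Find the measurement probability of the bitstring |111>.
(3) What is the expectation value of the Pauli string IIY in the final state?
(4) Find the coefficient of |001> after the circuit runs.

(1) A full measurement returns |110> with probability 1/2.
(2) The probability of measuring |111> is 1/2.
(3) The observable IIY averages to 1.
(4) The amplitude on |001> is 0.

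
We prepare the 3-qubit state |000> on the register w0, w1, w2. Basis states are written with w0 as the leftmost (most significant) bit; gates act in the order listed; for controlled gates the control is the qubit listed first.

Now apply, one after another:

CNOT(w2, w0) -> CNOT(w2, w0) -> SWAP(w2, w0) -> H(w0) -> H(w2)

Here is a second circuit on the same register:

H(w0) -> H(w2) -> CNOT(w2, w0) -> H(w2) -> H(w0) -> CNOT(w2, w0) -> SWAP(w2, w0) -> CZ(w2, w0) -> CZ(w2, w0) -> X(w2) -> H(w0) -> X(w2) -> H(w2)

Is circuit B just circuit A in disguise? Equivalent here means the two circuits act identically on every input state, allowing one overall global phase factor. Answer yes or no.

No: there is an input state on which the two circuits produce genuinely different outputs (not merely differing by a phase).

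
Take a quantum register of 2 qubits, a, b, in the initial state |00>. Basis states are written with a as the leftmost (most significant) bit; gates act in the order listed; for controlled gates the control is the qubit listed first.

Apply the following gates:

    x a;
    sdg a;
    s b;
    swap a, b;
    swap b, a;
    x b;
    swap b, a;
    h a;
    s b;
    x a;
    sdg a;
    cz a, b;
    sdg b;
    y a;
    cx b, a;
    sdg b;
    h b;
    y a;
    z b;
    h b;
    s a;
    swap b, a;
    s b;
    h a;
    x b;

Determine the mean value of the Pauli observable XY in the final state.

In the final state, XY has expectation 1.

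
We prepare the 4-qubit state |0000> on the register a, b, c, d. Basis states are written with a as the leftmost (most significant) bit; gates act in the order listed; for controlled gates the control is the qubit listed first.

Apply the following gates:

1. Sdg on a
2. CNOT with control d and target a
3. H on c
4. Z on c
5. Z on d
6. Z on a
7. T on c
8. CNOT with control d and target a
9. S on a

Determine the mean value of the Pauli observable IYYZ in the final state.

The observable IYYZ averages to 0.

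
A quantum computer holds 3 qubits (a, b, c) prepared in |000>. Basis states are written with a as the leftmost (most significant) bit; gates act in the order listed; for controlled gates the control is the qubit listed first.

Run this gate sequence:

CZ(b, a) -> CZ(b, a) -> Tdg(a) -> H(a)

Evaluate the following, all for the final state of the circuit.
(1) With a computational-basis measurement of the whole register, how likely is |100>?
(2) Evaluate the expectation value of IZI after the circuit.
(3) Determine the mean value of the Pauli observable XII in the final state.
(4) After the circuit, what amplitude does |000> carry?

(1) Outcome |100> occurs with probability 1/2.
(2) In the final state, IZI has expectation 1.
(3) In the final state, XII has expectation 1.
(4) The amplitude on |000> is sqrt(2)/2.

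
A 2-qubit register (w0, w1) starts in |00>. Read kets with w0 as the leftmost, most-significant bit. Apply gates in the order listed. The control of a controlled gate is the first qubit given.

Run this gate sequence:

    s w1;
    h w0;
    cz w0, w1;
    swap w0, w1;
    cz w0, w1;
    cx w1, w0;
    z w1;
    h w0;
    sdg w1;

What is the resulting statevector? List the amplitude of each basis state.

The resulting statevector has amplitude 1/2 on |00>, I/2 on |01>, 1/2 on |10>, -I/2 on |11>.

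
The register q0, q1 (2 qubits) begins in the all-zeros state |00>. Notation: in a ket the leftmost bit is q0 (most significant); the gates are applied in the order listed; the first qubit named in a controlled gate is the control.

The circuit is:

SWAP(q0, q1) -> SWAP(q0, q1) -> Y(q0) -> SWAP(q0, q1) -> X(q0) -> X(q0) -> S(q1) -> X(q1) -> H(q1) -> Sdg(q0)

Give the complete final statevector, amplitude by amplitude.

The final amplitudes are -sqrt(2)/2 on |00>, -sqrt(2)/2 on |01>, 0 on |10>, 0 on |11>. Key observation: steps 5-6 multiply out to the identity, so the circuit reduces to the remaining gates.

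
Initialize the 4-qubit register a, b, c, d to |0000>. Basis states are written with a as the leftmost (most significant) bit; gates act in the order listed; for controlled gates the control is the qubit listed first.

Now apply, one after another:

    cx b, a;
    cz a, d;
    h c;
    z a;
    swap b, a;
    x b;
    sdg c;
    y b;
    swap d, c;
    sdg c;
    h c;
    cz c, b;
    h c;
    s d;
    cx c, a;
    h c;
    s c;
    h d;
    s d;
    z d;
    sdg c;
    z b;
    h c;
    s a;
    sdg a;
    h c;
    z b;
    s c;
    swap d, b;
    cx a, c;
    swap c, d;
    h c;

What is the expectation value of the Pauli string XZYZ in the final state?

The expectation value of XZYZ is 0.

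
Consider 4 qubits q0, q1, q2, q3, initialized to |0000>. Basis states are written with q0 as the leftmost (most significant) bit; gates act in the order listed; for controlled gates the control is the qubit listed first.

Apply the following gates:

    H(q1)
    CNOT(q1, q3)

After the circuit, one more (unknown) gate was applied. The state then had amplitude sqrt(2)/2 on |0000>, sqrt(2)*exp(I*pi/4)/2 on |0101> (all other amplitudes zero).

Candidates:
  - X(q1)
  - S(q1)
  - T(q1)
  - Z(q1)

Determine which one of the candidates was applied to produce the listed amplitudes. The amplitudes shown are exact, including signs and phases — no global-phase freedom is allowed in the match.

The applied gate was T(q1).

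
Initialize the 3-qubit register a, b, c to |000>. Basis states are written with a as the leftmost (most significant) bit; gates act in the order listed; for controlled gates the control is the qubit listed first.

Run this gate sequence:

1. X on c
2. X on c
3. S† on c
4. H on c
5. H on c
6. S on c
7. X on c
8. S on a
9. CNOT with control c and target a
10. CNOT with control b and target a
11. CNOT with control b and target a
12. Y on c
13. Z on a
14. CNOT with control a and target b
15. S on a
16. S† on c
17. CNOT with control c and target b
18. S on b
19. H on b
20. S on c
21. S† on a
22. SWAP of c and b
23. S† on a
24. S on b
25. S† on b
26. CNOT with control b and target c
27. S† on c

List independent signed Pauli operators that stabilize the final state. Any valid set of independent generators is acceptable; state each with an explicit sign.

One valid set of independent stabilizer generators is +IIY, -ZII, +IZI (any independent generating set of the same group is equally correct). Key observation: the block from step 2 through step 7 cancels to the identity and can be dropped.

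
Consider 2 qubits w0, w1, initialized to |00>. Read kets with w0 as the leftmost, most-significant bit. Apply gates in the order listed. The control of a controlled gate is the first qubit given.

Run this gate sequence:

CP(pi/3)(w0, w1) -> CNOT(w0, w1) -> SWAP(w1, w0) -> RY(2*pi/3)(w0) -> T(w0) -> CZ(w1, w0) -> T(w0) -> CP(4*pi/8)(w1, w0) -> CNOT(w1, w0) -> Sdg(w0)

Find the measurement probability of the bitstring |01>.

The probability of measuring |01> is 0.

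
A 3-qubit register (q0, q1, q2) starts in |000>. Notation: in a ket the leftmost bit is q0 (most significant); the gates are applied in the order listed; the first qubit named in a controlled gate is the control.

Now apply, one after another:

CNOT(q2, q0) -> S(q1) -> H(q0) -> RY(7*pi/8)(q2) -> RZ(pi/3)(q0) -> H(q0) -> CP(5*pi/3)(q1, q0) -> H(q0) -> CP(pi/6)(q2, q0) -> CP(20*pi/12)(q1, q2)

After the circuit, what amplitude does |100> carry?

The amplitude on |100> is sqrt(2)*exp(I*pi/6)*sin(pi/16)/2.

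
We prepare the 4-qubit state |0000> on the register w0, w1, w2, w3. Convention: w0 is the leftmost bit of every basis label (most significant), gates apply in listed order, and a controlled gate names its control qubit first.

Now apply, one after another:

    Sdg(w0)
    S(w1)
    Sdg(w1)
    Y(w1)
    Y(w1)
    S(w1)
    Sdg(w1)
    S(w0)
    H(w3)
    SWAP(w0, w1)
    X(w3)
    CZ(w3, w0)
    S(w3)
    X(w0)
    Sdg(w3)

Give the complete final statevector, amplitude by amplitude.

The resulting statevector has amplitude sqrt(2)/2 on |1000>, sqrt(2)/2 on |1001>, and 0 on every other basis state. Key observation: the block from step 1 through step 8 cancels to the identity and can be dropped.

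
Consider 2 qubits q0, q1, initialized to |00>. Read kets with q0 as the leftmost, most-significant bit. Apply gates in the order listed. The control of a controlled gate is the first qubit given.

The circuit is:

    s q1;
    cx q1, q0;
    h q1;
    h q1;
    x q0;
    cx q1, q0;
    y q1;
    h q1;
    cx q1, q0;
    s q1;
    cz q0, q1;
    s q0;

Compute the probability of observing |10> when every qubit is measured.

A full measurement returns |10> with probability 1/2.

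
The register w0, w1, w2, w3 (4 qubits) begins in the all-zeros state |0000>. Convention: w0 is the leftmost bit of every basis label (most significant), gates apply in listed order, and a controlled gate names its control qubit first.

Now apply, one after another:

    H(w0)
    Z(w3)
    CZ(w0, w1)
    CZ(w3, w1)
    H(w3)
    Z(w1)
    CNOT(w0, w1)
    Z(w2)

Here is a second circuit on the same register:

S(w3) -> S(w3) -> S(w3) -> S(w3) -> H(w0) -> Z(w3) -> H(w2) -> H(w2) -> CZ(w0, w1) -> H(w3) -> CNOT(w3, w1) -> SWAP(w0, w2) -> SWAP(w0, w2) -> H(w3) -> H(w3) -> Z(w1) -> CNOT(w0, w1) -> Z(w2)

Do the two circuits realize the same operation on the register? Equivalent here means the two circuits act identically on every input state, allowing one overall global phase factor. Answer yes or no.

No, they are not equivalent — no single phase factor reconciles the two unitaries.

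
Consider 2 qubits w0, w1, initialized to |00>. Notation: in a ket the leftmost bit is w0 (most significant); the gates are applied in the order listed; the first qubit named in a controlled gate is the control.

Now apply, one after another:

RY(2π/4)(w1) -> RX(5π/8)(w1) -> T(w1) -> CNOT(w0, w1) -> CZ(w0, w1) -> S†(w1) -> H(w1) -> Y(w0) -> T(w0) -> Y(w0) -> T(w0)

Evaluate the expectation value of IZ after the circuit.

In the final state, IZ has expectation sqrt(2)/2.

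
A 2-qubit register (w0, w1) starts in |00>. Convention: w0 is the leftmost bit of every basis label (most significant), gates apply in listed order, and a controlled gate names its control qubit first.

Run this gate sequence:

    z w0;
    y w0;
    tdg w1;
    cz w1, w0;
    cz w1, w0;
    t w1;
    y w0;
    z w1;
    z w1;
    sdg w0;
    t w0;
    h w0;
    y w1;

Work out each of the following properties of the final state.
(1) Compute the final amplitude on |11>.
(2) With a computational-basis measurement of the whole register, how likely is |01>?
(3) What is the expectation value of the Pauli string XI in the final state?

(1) The amplitude on |11> is sqrt(2)*I/2. Key observation: the block from step 2 through step 7 cancels to the identity and can be dropped.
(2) A full measurement returns |01> with probability 1/2.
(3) The observable XI averages to 1.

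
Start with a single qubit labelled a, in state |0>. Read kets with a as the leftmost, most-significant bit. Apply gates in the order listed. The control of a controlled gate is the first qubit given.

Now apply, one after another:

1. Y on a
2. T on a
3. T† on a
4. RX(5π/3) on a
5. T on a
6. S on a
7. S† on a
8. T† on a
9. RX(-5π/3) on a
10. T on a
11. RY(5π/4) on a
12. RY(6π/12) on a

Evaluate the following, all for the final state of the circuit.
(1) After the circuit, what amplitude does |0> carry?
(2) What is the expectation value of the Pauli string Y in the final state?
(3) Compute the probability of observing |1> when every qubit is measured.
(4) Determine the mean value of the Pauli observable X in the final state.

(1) The amplitude on |0> is sqrt(2)*(-sqrt(sqrt(2) + 2) + sqrt(2 - sqrt(2)))*exp(3*I*pi/4)/4. Key observation: steps 3-10 multiply out to the identity, so the circuit reduces to the remaining gates.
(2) The observable Y averages to 0.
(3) Outcome |1> occurs with probability sqrt(2)/4 + 1/2.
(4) The expectation value of X is sqrt(2)/2.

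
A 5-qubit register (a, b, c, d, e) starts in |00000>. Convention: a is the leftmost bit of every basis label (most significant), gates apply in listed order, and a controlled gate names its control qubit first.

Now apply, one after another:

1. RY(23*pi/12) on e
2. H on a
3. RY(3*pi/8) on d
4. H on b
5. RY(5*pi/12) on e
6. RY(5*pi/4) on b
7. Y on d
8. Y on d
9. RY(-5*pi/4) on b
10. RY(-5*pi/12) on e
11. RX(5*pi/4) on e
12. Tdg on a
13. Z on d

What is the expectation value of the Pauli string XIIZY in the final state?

In the final state, XIIZY has expectation sqrt(3)*exp(-I*pi/4)*cos(3*pi/16)**2/8 + sqrt(2)*sqrt(1/2 - sqrt(2)/4)*sqrt(sqrt(2)/4 + 1/2)*exp(-I*pi/4)*cos(3*pi/16)**2/4 - sqrt(3)*exp(I*pi/4)*sin(3*pi/16)**2/8 - sqrt(2)*sqrt(1/2 - sqrt(2)/4)*sqrt(sqrt(2)/4 + 1/2)*exp(I*pi/4)*sin(3*pi/16)**2/4 - sqrt(2)*sqrt(1/2 - sqrt(2)/4)*sqrt(sqrt(2)/4 + 1/2)*exp(-I*pi/4)*sin(3*pi/16)**2/4 - sqrt(3)*exp(-I*pi/4)*sin(3*pi/16)**2/8 + sqrt(2)*sqrt(1/2 - sqrt(2)/4)*sqrt(sqrt(2)/4 + 1/2)*exp(I*pi/4)*cos(3*pi/16)**2/4 + sqrt(3)*exp(I*pi/4)*cos(3*pi/16)**2/8.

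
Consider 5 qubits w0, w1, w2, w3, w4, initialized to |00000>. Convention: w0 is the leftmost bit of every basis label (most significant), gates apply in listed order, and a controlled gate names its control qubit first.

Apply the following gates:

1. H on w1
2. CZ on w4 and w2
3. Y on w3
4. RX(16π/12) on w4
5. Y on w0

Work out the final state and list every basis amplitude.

The final amplitudes are sqrt(2)/4 on |10010>, sqrt(6)*I/4 on |10011>, sqrt(2)/4 on |11010>, sqrt(6)*I/4 on |11011>, and 0 on every other basis state.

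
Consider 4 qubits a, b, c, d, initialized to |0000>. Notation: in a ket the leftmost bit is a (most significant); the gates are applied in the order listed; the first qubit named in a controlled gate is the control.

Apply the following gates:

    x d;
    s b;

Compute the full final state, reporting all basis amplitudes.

The final amplitudes are 1 on |0001>, and 0 on every other basis state.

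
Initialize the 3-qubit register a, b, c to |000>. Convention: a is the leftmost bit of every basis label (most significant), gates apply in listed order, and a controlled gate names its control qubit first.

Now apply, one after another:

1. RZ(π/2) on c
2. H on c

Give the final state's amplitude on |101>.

The final state's coefficient on |101> equals 0.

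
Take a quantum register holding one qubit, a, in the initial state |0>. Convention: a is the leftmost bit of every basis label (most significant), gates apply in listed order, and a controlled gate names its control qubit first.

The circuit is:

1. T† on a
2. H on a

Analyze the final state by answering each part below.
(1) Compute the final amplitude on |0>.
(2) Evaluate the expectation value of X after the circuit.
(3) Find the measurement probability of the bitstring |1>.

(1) The final state's coefficient on |0> equals sqrt(2)/2.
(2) The expectation value of X is 1.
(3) The probability of measuring |1> is 1/2.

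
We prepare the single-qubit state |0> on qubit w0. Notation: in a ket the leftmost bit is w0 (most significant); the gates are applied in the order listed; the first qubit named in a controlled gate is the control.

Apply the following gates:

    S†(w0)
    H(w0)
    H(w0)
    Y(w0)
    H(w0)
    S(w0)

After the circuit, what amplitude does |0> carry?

The amplitude on |0> is sqrt(2)*I/2.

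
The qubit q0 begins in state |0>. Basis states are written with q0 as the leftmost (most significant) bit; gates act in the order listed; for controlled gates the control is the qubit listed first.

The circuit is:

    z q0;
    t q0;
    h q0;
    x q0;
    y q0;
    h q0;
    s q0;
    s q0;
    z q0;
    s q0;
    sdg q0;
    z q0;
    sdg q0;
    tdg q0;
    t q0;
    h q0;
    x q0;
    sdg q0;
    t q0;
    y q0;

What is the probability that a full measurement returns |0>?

A full measurement returns |0> with probability 1/2. Key observation: steps 8-13 multiply out to the identity, so the circuit reduces to the remaining gates.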